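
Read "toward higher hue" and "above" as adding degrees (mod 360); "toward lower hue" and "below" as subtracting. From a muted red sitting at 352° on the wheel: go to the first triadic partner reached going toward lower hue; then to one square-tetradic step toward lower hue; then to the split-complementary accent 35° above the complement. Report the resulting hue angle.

357°

triadic ↓ −120°: 352 − 120 = 232°
square ↓ −90°: 232 − 90 = 142°
split-comp 35° ↑ +215°: 142 + 215 = 357°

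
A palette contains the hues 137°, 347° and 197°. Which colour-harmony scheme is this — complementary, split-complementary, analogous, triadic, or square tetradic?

Sort the hues: 137°, 197°, 347°.
Successive gaps around the wheel: 60°, 150°, 150°.
Two 150° gaps and one 60° gap — a base hue opposite a pair of accents 30° either side of its complement — is the split-complementary pattern.

split-complementary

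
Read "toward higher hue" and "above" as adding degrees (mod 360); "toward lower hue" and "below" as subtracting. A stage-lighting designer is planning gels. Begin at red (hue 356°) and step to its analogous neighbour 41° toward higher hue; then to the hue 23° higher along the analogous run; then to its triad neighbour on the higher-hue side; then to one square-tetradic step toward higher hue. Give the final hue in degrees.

analog 41° ↑ +41°: 356 + 41 = 397 → 397 − 360 = 37°
analog 23° ↑ +23°: 37 + 23 = 60°
triadic ↑ +120°: 60 + 120 = 180°
square ↑ +90°: 180 + 90 = 270°

270°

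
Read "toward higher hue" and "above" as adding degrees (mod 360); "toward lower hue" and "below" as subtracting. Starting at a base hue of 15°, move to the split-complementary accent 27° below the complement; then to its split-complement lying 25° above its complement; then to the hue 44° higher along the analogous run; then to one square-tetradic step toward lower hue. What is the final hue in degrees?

327°

+153° (split-comp 27° ↓): 15 + 153 = 168°
+205° (split-comp 25° ↑): 168 + 205 = 373 → 373 − 360 = 13°
+44° (analog 44° ↑): 13 + 44 = 57°
−90° (square ↓): 57 − 90 = -33 → -33 + 360 = 327°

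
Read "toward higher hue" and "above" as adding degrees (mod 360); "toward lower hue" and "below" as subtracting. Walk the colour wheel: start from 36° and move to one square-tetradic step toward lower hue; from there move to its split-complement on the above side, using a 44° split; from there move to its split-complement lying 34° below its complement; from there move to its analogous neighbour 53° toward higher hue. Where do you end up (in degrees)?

9°

−90° (square ↓): 36 − 90 = -54 → -54 + 360 = 306°
+224° (split-comp 44° ↑): 306 + 224 = 530 → 530 − 360 = 170°
+146° (split-comp 34° ↓): 170 + 146 = 316°
+53° (analog 53° ↑): 316 + 53 = 369 → 369 − 360 = 9°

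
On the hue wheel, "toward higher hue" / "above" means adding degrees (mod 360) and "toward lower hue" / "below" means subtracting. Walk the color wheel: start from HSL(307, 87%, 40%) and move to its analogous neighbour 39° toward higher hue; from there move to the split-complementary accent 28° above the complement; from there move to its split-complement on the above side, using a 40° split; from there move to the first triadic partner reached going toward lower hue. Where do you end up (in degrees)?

+39° (analog 39° ↑): 307 + 39 = 346°
+208° (split-comp 28° ↑): 346 + 208 = 554 → 554 − 360 = 194°
+220° (split-comp 40° ↑): 194 + 220 = 414 → 414 − 360 = 54°
−120° (triadic ↓): 54 − 120 = -66 → -66 + 360 = 294°

294°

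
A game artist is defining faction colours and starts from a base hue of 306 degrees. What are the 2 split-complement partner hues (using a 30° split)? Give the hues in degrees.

96° and 156°

Split-complementary hues sit 30° either side of the complement.
Complement of 306 degrees: 306 + 180 = 486 → 486 − 360 = 126°
126 − 30 = 96°
126 + 30 = 156°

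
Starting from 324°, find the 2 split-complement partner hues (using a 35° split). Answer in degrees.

Split-complementary hues sit 35° either side of the complement.
Complement of 324°: 324 + 180 = 504 → 504 − 360 = 144°
144 − 35 = 109°
144 + 35 = 179°

109° and 179°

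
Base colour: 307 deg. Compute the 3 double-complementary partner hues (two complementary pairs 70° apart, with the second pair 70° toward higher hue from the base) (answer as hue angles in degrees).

A rectangular tetradic uses two complementary pairs 70° apart: offsets 0°, 70°, 180°, 250°.
307 + 70 = 377 → 377 − 360 = 17°
307 + 180 = 487 → 487 − 360 = 127°
307 + 250 = 557 → 557 − 360 = 197°

17°, 127° and 197°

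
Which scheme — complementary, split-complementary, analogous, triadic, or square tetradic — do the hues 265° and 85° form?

Sort the hues: 85°, 265°.
Successive gaps around the wheel: 180°, 180°.
Two hues 180° apart are complementary.

complementary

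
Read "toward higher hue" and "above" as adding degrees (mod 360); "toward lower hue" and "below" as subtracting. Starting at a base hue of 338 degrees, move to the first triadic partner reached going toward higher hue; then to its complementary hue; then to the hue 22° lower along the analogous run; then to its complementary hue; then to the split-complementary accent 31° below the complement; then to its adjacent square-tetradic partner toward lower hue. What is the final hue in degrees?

135°

338 + 120 = 458 → 458 − 360 = 98°   (triadic ↑)
98 + 180 = 278°   (complement)
278 − 22 = 256°   (analog 22° ↓)
256 + 180 = 436 → 436 − 360 = 76°   (complement)
76 + 149 = 225°   (split-comp 31° ↓)
225 − 90 = 135°   (square ↓)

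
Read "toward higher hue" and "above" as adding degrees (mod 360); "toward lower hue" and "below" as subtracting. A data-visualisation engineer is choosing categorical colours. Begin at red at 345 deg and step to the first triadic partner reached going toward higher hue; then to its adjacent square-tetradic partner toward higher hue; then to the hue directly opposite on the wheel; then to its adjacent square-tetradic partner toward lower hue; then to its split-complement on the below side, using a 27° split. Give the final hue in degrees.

78°

+120° (triadic ↑): 345 + 120 = 465 → 465 − 360 = 105°
+90° (square ↑): 105 + 90 = 195°
+180° (complement): 195 + 180 = 375 → 375 − 360 = 15°
−90° (square ↓): 15 − 90 = -75 → -75 + 360 = 285°
+153° (split-comp 27° ↓): 285 + 153 = 438 → 438 − 360 = 78°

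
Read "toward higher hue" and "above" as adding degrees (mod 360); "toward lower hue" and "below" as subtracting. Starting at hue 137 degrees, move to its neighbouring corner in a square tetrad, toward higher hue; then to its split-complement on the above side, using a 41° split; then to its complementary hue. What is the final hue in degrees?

268°

137 + 90 = 227°   (square ↑)
227 + 221 = 448 → 448 − 360 = 88°   (split-comp 41° ↑)
88 + 180 = 268°   (complement)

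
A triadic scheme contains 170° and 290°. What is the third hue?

A triad spaces three hues 120° apart.
The full set is {50°, 170°, 290°}.

50°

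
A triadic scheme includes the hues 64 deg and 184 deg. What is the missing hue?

A triad places three hues 120° apart.
The full set through 64° is {64°, 184°, 304°}.
Given {64°, 184°}, the missing hue is 304°.

304°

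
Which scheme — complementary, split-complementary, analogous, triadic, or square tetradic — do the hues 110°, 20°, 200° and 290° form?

square tetradic

Sort the hues: 20°, 110°, 200°, 290°.
Successive gaps around the wheel: 90°, 90°, 90°, 90°.
Four hues every 90° form a square tetradic scheme.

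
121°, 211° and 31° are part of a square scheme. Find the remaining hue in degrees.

301°

A square tetradic scheme places four hues every 90°.
The full set through 31° is {31°, 121°, 211°, 301°}.
Given {31°, 121°, 211°}, the missing hue is 301°.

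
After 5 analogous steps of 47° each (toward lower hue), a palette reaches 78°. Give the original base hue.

313°

5 steps of 47° (toward lower hue) give a net shift of −235°.
Start = end − shift: 78 + 235 = 313°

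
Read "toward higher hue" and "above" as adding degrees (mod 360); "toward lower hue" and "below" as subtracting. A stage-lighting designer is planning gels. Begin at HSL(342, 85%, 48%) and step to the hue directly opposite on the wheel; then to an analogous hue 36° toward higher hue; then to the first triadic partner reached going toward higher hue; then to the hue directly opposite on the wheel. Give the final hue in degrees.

138°

+180° (complement): 342 + 180 = 522 → 522 − 360 = 162°
+36° (analog 36° ↑): 162 + 36 = 198°
+120° (triadic ↑): 198 + 120 = 318°
+180° (complement): 318 + 180 = 498 → 498 − 360 = 138°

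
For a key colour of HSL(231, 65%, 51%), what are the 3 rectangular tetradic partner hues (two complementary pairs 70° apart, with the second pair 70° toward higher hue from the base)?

301°, 51°, and 121°

231 + 70 = 301°
231 + 180 = 411 → 411 − 360 = 51°
231 + 250 = 481 → 481 − 360 = 121°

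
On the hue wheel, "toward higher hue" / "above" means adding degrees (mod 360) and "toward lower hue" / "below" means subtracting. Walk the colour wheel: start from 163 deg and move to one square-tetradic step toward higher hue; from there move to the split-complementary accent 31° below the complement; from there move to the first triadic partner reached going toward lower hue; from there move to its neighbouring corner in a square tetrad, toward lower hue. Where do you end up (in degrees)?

192°

+90° (square ↑): 163 + 90 = 253°
+149° (split-comp 31° ↓): 253 + 149 = 402 → 402 − 360 = 42°
−120° (triadic ↓): 42 − 120 = -78 → -78 + 360 = 282°
−90° (square ↓): 282 − 90 = 192°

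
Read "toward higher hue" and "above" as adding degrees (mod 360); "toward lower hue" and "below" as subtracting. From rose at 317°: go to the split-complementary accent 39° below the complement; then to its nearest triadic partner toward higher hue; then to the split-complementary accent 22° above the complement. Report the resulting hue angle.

60°

317 + 141 = 458 → 458 − 360 = 98°   (split-comp 39° ↓)
98 + 120 = 218°   (triadic ↑)
218 + 202 = 420 → 420 − 360 = 60°   (split-comp 22° ↑)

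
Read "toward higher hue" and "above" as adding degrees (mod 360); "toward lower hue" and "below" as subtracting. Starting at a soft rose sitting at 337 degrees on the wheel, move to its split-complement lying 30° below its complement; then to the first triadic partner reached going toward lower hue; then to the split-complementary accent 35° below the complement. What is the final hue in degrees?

152°

split-comp 30° ↓ +150°: 337 + 150 = 487 → 487 − 360 = 127°
triadic ↓ −120°: 127 − 120 = 7°
split-comp 35° ↓ +145°: 7 + 145 = 152°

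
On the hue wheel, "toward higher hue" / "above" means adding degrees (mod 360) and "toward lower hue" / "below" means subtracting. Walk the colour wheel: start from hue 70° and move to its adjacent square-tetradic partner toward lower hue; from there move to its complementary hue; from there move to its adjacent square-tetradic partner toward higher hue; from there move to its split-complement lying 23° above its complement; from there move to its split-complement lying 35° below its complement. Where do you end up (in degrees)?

−90° (square ↓): 70 − 90 = -20 → -20 + 360 = 340°
+180° (complement): 340 + 180 = 520 → 520 − 360 = 160°
+90° (square ↑): 160 + 90 = 250°
+203° (split-comp 23° ↑): 250 + 203 = 453 → 453 − 360 = 93°
+145° (split-comp 35° ↓): 93 + 145 = 238°

238°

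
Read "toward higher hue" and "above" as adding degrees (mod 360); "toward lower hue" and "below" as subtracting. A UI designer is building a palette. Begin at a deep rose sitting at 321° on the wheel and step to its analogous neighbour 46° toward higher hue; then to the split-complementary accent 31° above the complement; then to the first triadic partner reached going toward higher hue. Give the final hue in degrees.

analog 46° ↑ +46°: 321 + 46 = 367 → 367 − 360 = 7°
split-comp 31° ↑ +211°: 7 + 211 = 218°
triadic ↑ +120°: 218 + 120 = 338°

338°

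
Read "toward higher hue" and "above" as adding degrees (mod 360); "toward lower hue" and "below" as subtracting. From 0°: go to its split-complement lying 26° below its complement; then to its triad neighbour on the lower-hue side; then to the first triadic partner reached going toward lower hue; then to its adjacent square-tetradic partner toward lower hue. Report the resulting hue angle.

+154° (split-comp 26° ↓): 0 + 154 = 154°
−120° (triadic ↓): 154 − 120 = 34°
−120° (triadic ↓): 34 − 120 = -86 → -86 + 360 = 274°
−90° (square ↓): 274 − 90 = 184°

184°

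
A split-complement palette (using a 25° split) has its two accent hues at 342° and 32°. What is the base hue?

The accents sit 25° either side of the complement, so the complement is their short-arc midpoint on the wheel.
Short-arc midpoint of 342° and 32°: 7°.
Base is 180° from the complement: 7 − 180 = -173 → -173 + 360 = 187°

187°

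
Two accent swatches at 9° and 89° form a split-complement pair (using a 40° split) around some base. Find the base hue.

229°

The accents sit 40° either side of the complement, so the complement is their short-arc midpoint on the wheel.
Short-arc midpoint of 9° and 89°: 49°.
Base is 180° from the complement: 49 − 180 = -131 → -131 + 360 = 229°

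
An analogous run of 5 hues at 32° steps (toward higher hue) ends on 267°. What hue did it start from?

139°

4 steps of 32° (toward higher hue) give a net shift of +128°.
Start = end − shift: 267 − 128 = 139°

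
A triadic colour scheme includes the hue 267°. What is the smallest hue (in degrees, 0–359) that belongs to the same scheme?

27°

A triad places three hues 120° apart.
The full set through 267° is {27°, 147°, 267°}.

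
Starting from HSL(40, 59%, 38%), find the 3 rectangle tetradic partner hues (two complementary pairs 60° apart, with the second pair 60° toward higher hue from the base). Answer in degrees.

A rectangular tetradic uses two complementary pairs 60° apart: offsets 0°, 60°, 180°, 240°.
40 + 60 = 100°
40 + 180 = 220°
40 + 240 = 280°

100°, 220° and 280°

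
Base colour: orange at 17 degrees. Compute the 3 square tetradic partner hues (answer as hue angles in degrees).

A square tetradic scheme places four hues every 90°.
17 + 90 = 107°
17 + 180 = 197°
17 + 270 = 287°

107°, 197°, 287°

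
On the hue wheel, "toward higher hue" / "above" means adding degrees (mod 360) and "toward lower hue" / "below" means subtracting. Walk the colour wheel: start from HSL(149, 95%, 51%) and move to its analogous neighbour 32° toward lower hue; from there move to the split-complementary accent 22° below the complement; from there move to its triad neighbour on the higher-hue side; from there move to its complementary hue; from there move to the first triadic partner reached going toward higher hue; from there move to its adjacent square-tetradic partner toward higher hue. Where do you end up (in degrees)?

analog 32° ↓ −32°: 149 − 32 = 117°
split-comp 22° ↓ +158°: 117 + 158 = 275°
triadic ↑ +120°: 275 + 120 = 395 → 395 − 360 = 35°
complement +180°: 35 + 180 = 215°
triadic ↑ +120°: 215 + 120 = 335°
square ↑ +90°: 335 + 90 = 425 → 425 − 360 = 65°

65°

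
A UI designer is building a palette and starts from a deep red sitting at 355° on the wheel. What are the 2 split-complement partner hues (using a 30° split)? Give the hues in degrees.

Split-complementary hues sit 30° either side of the complement.
Complement of 355°: 355 + 180 = 535 → 535 − 360 = 175°
175 − 30 = 145°
175 + 30 = 205°

145° and 205°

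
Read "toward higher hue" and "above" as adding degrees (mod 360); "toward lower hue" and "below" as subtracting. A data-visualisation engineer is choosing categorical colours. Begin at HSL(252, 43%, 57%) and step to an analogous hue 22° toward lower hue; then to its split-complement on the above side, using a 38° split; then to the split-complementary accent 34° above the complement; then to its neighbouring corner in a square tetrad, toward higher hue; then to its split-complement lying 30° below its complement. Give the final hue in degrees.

182°

252 − 22 = 230°   (analog 22° ↓)
230 + 218 = 448 → 448 − 360 = 88°   (split-comp 38° ↑)
88 + 214 = 302°   (split-comp 34° ↑)
302 + 90 = 392 → 392 − 360 = 32°   (square ↑)
32 + 150 = 182°   (split-comp 30° ↓)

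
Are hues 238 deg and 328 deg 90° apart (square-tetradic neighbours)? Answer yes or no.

yes

Angular distance: |238 − 328| = 90 = 90°.
90° apart (square-tetradic neighbours) requires 90°.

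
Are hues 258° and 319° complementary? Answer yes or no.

no

Angular distance: |258 − 319| = 61 = 61°.
Complementary requires 180°.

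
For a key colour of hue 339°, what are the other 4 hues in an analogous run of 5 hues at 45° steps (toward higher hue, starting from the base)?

Analogous hues sit every 45° along the wheel.
339 + 45 = 384 → 384 − 360 = 24°
339 + 90 = 429 → 429 − 360 = 69°
339 + 135 = 474 → 474 − 360 = 114°
339 + 180 = 519 → 519 − 360 = 159°

24°, 69°, 114° and 159°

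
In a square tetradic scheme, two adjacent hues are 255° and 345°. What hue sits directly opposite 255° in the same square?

75°

A square tetradic scheme places four hues 90° apart; opposite corners are 180° apart.
255 + 180 = 435 → 435 − 360 = 75°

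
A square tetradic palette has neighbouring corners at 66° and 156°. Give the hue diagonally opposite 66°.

A square tetradic scheme places four hues 90° apart; opposite corners are 180° apart.
66 + 180 = 246°

246°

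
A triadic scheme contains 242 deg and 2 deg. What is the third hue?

A triad spaces three hues 120° apart.
The full set is {2°, 122°, 242°}.

122°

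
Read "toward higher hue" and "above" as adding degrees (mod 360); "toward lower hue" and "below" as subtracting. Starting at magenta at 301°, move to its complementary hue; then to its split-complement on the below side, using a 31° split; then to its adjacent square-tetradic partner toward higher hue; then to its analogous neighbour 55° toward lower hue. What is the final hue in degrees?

305°

301 + 180 = 481 → 481 − 360 = 121°   (complement)
121 + 149 = 270°   (split-comp 31° ↓)
270 + 90 = 360 → 360 − 360 = 0°   (square ↑)
0 − 55 = -55 → -55 + 360 = 305°   (analog 55° ↓)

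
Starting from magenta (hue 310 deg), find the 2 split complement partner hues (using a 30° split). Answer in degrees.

Split-complementary hues sit 30° either side of the complement.
Complement of 310 deg: 310 + 180 = 490 → 490 − 360 = 130°
130 − 30 = 100°
130 + 30 = 160°

100° and 160°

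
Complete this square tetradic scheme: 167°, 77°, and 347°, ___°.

A square tetradic scheme places four hues every 90°.
The full set through 77° is {77°, 167°, 257°, 347°}.
Given {77°, 167°, 347°}, the missing hue is 257°.

257°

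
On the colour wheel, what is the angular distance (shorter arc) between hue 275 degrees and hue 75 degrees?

|275 − 75| = 200.
The shorter arc is 360 − 200 = 160°.

160°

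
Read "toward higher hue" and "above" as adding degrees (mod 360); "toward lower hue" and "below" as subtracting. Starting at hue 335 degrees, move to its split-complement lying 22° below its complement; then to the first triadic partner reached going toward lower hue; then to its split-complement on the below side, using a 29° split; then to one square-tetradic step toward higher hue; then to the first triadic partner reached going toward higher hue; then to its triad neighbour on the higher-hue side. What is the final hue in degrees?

split-comp 22° ↓ +158°: 335 + 158 = 493 → 493 − 360 = 133°
triadic ↓ −120°: 133 − 120 = 13°
split-comp 29° ↓ +151°: 13 + 151 = 164°
square ↑ +90°: 164 + 90 = 254°
triadic ↑ +120°: 254 + 120 = 374 → 374 − 360 = 14°
triadic ↑ +120°: 14 + 120 = 134°

134°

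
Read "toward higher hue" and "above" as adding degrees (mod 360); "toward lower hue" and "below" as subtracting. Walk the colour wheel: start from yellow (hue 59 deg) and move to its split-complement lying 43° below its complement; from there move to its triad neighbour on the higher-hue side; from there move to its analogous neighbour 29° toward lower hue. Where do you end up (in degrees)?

287°

59 + 137 = 196°   (split-comp 43° ↓)
196 + 120 = 316°   (triadic ↑)
316 − 29 = 287°   (analog 29° ↓)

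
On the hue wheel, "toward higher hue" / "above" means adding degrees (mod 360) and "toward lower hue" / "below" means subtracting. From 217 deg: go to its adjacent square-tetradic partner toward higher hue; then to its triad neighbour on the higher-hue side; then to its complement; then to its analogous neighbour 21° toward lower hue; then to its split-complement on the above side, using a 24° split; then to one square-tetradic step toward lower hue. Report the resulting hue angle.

217 + 90 = 307°   (square ↑)
307 + 120 = 427 → 427 − 360 = 67°   (triadic ↑)
67 + 180 = 247°   (complement)
247 − 21 = 226°   (analog 21° ↓)
226 + 204 = 430 → 430 − 360 = 70°   (split-comp 24° ↑)
70 − 90 = -20 → -20 + 360 = 340°   (square ↓)

340°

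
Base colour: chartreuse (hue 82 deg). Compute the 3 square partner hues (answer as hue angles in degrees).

A square tetradic scheme places four hues every 90°.
82 + 90 = 172°
82 + 180 = 262°
82 + 270 = 352°

172°, 262° and 352°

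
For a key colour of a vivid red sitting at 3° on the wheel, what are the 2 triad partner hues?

A triad places three hues 120° apart.
3 + 120 = 123°
3 + 240 = 243°

123° and 243°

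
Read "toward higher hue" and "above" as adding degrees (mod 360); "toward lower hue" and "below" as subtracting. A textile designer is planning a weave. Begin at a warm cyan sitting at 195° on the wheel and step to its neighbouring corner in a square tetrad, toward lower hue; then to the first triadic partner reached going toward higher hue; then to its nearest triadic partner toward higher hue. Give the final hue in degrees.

square ↓ −90°: 195 − 90 = 105°
triadic ↑ +120°: 105 + 120 = 225°
triadic ↑ +120°: 225 + 120 = 345°

345°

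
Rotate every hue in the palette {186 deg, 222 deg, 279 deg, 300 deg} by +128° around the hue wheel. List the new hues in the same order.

186 + 128 = 314°
222 + 128 = 350°
279 + 128 = 407 → 407 − 360 = 47°
300 + 128 = 428 → 428 − 360 = 68°

314°, 350°, 47°, 68°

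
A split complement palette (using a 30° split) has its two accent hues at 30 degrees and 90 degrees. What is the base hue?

The accents sit 30° either side of the complement, so the complement is their short-arc midpoint on the wheel.
Short-arc midpoint of 30° and 90°: 60°.
Base is 180° from the complement: 60 − 180 = -120 → -120 + 360 = 240°

240°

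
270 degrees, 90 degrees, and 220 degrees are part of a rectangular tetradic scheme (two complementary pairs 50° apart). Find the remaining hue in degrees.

40°

A rectangular tetradic uses two complementary pairs 50° apart: offsets 0°, 50°, 180°, 230°.
Among {90°, 220°, 270°}, 90° and 270° are a 180° pair.
The remaining hue 220° needs its own complement: 220 + 180 = 400 → 400 − 360 = 40°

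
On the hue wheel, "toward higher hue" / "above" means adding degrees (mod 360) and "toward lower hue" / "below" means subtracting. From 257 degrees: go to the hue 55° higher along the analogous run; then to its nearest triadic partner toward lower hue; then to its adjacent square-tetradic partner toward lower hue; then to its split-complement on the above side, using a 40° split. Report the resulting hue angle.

257 + 55 = 312°   (analog 55° ↑)
312 − 120 = 192°   (triadic ↓)
192 − 90 = 102°   (square ↓)
102 + 220 = 322°   (split-comp 40° ↑)

322°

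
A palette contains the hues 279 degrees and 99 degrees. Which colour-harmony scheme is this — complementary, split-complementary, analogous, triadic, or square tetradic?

Sort the hues: 99°, 279°.
Successive gaps around the wheel: 180°, 180°.
Two hues 180° apart are complementary.

complementary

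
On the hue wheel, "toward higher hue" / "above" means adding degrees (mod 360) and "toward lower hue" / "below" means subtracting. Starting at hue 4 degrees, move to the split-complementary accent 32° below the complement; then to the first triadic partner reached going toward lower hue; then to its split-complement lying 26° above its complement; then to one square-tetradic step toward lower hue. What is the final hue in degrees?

+148° (split-comp 32° ↓): 4 + 148 = 152°
−120° (triadic ↓): 152 − 120 = 32°
+206° (split-comp 26° ↑): 32 + 206 = 238°
−90° (square ↓): 238 − 90 = 148°

148°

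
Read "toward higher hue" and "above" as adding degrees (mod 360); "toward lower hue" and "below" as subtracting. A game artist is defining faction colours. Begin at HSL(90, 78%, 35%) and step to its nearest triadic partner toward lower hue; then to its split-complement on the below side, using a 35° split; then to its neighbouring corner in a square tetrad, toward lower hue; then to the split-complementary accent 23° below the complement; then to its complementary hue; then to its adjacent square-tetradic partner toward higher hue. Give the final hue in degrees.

92°

−120° (triadic ↓): 90 − 120 = -30 → -30 + 360 = 330°
+145° (split-comp 35° ↓): 330 + 145 = 475 → 475 − 360 = 115°
−90° (square ↓): 115 − 90 = 25°
+157° (split-comp 23° ↓): 25 + 157 = 182°
+180° (complement): 182 + 180 = 362 → 362 − 360 = 2°
+90° (square ↑): 2 + 90 = 92°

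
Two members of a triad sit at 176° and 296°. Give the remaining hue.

A triad spaces three hues 120° apart.
The full set is {56°, 176°, 296°}.

56°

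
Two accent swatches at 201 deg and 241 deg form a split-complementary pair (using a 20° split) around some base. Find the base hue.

The accents sit 20° either side of the complement, so the complement is their short-arc midpoint on the wheel.
Short-arc midpoint of 201° and 241°: 221°.
Base is 180° from the complement: 221 − 180 = 41°

41°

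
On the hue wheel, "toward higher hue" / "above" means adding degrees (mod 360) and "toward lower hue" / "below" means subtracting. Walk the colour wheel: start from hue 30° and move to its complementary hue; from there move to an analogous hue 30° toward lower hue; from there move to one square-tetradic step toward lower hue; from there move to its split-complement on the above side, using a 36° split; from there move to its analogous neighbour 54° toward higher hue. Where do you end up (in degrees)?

0°

+180° (complement): 30 + 180 = 210°
−30° (analog 30° ↓): 210 − 30 = 180°
−90° (square ↓): 180 − 90 = 90°
+216° (split-comp 36° ↑): 90 + 216 = 306°
+54° (analog 54° ↑): 306 + 54 = 360 → 360 − 360 = 0°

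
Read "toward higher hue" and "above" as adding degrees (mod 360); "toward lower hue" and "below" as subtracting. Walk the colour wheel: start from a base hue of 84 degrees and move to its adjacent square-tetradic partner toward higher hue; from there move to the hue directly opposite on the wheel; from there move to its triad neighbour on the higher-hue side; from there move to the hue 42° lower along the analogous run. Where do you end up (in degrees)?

72°

square ↑ +90°: 84 + 90 = 174°
complement +180°: 174 + 180 = 354°
triadic ↑ +120°: 354 + 120 = 474 → 474 − 360 = 114°
analog 42° ↓ −42°: 114 − 42 = 72°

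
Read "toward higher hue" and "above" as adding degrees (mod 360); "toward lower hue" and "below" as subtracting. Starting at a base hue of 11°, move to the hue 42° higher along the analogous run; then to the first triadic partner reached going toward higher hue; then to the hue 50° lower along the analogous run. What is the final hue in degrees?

11 + 42 = 53°   (analog 42° ↑)
53 + 120 = 173°   (triadic ↑)
173 − 50 = 123°   (analog 50° ↓)

123°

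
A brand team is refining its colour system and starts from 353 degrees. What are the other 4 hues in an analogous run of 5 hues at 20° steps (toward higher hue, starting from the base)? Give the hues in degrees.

Analogous hues sit every 20° along the wheel.
353 + 20 = 373 → 373 − 360 = 13°
353 + 40 = 393 → 393 − 360 = 33°
353 + 60 = 413 → 413 − 360 = 53°
353 + 80 = 433 → 433 − 360 = 73°

13°, 33°, 53°, and 73°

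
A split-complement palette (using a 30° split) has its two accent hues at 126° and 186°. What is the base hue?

336°

The accents sit 30° either side of the complement, so the complement is their short-arc midpoint on the wheel.
Short-arc midpoint of 126° and 186°: 156°.
Base is 180° from the complement: 156 − 180 = -24 → -24 + 360 = 336°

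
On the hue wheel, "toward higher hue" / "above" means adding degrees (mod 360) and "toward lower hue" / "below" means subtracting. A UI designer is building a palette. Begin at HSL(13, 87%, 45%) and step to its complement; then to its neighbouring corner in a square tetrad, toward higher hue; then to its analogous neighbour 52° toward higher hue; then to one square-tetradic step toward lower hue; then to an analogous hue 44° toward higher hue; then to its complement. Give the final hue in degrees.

+180° (complement): 13 + 180 = 193°
+90° (square ↑): 193 + 90 = 283°
+52° (analog 52° ↑): 283 + 52 = 335°
−90° (square ↓): 335 − 90 = 245°
+44° (analog 44° ↑): 245 + 44 = 289°
+180° (complement): 289 + 180 = 469 → 469 − 360 = 109°

109°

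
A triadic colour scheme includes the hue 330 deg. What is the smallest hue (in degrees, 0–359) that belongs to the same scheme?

A triad places three hues 120° apart.
The full set through 330° is {90°, 210°, 330°}.

90°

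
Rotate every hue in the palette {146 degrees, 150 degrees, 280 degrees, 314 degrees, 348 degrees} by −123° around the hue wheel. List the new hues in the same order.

23°, 27°, 157°, 191°, 225°

146 − 123 = 23°
150 − 123 = 27°
280 − 123 = 157°
314 − 123 = 191°
348 − 123 = 225°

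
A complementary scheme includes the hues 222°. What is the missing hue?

42°

The complement sits 180° across the wheel.
The full set through 222° is {42°, 222°}.
Given {222°}, the missing hue is 42°.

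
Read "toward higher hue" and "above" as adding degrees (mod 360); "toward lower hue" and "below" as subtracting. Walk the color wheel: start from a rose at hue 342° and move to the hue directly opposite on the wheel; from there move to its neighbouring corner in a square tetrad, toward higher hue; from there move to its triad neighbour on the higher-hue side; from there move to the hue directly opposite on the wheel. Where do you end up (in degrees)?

complement +180°: 342 + 180 = 522 → 522 − 360 = 162°
square ↑ +90°: 162 + 90 = 252°
triadic ↑ +120°: 252 + 120 = 372 → 372 − 360 = 12°
complement +180°: 12 + 180 = 192°

192°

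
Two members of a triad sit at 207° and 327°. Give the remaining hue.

A triad spaces three hues 120° apart.
The full set is {87°, 207°, 327°}.

87°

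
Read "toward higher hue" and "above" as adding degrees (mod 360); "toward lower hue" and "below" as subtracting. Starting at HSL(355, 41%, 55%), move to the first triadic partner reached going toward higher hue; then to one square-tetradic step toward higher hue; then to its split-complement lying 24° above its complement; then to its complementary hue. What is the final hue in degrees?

229°

+120° (triadic ↑): 355 + 120 = 475 → 475 − 360 = 115°
+90° (square ↑): 115 + 90 = 205°
+204° (split-comp 24° ↑): 205 + 204 = 409 → 409 − 360 = 49°
+180° (complement): 49 + 180 = 229°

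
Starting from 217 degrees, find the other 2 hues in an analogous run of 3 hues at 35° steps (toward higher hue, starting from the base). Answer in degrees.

252° and 287°

217 + 35 = 252°
217 + 70 = 287°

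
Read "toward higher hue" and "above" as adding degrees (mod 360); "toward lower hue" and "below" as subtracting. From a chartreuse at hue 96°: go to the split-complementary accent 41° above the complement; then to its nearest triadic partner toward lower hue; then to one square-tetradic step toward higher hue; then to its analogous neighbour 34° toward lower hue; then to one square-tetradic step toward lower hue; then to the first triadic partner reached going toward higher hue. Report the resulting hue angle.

96 + 221 = 317°   (split-comp 41° ↑)
317 − 120 = 197°   (triadic ↓)
197 + 90 = 287°   (square ↑)
287 − 34 = 253°   (analog 34° ↓)
253 − 90 = 163°   (square ↓)
163 + 120 = 283°   (triadic ↑)

283°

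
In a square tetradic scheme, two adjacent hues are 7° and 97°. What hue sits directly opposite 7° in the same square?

A square tetradic scheme places four hues 90° apart; opposite corners are 180° apart.
7 + 180 = 187°

187°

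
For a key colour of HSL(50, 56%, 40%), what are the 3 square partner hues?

140°, 230°, 320°

A square tetradic scheme places four hues every 90°.
50 + 90 = 140°
50 + 180 = 230°
50 + 270 = 320°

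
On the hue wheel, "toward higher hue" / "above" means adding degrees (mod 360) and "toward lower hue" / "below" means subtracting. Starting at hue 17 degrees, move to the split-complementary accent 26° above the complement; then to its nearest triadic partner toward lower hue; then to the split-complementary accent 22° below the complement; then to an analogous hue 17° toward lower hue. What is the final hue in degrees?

244°

17 + 206 = 223°   (split-comp 26° ↑)
223 − 120 = 103°   (triadic ↓)
103 + 158 = 261°   (split-comp 22° ↓)
261 − 17 = 244°   (analog 17° ↓)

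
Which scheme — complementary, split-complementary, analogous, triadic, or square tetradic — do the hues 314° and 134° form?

Sort the hues: 134°, 314°.
Successive gaps around the wheel: 180°, 180°.
Two hues 180° apart are complementary.

complementary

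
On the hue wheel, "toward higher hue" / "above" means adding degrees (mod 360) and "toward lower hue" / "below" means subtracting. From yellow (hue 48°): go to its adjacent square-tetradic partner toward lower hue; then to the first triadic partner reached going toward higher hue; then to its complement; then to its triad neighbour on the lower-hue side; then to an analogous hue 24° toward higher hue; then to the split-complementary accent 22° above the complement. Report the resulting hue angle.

4°

−90° (square ↓): 48 − 90 = -42 → -42 + 360 = 318°
+120° (triadic ↑): 318 + 120 = 438 → 438 − 360 = 78°
+180° (complement): 78 + 180 = 258°
−120° (triadic ↓): 258 − 120 = 138°
+24° (analog 24° ↑): 138 + 24 = 162°
+202° (split-comp 22° ↑): 162 + 202 = 364 → 364 − 360 = 4°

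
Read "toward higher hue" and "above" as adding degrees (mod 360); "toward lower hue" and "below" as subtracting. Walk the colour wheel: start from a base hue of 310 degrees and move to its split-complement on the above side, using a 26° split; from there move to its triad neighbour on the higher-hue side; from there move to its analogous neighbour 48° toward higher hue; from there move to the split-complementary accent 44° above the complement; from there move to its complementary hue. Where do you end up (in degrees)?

+206° (split-comp 26° ↑): 310 + 206 = 516 → 516 − 360 = 156°
+120° (triadic ↑): 156 + 120 = 276°
+48° (analog 48° ↑): 276 + 48 = 324°
+224° (split-comp 44° ↑): 324 + 224 = 548 → 548 − 360 = 188°
+180° (complement): 188 + 180 = 368 → 368 − 360 = 8°

8°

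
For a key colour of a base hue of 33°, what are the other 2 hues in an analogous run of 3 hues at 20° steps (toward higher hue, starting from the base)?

53° and 73°

Analogous hues sit every 20° along the wheel.
33 + 20 = 53°
33 + 40 = 73°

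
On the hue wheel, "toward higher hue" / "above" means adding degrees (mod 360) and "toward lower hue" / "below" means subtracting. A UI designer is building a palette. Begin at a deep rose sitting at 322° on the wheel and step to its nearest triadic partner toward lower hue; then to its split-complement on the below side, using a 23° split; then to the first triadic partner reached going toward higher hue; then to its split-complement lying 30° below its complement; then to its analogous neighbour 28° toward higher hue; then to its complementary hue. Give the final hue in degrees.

117°

322 − 120 = 202°   (triadic ↓)
202 + 157 = 359°   (split-comp 23° ↓)
359 + 120 = 479 → 479 − 360 = 119°   (triadic ↑)
119 + 150 = 269°   (split-comp 30° ↓)
269 + 28 = 297°   (analog 28° ↑)
297 + 180 = 477 → 477 − 360 = 117°   (complement)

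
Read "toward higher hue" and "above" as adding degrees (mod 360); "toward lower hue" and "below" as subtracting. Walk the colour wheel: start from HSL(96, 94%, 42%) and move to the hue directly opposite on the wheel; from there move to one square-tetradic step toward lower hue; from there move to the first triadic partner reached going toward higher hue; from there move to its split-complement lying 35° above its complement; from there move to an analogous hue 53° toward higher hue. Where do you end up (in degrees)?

96 + 180 = 276°   (complement)
276 − 90 = 186°   (square ↓)
186 + 120 = 306°   (triadic ↑)
306 + 215 = 521 → 521 − 360 = 161°   (split-comp 35° ↑)
161 + 53 = 214°   (analog 53° ↑)

214°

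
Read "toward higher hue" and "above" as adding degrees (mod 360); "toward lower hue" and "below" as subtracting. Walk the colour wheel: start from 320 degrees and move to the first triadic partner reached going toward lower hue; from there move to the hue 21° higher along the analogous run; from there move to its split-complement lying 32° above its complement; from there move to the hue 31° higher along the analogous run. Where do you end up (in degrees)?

triadic ↓ −120°: 320 − 120 = 200°
analog 21° ↑ +21°: 200 + 21 = 221°
split-comp 32° ↑ +212°: 221 + 212 = 433 → 433 − 360 = 73°
analog 31° ↑ +31°: 73 + 31 = 104°

104°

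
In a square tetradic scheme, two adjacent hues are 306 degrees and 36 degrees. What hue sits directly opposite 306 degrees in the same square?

A square tetradic scheme places four hues 90° apart; opposite corners are 180° apart.
306 + 180 = 486 → 486 − 360 = 126°

126°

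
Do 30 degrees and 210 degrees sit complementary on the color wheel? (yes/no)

yes

Angular distance: |30 − 210| = 180 = 180°.
Complementary requires 180°.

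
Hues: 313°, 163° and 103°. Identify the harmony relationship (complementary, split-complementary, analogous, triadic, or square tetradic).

Sort the hues: 103°, 163°, 313°.
Successive gaps around the wheel: 60°, 150°, 150°.
Two 150° gaps and one 60° gap — a base hue opposite a pair of accents 30° either side of its complement — is the split-complementary pattern.

split-complementary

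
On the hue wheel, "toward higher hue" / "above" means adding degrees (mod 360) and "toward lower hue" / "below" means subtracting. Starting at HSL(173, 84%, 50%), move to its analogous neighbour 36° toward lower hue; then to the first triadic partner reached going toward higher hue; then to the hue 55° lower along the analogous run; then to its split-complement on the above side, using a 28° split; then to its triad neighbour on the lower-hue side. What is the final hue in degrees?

290°

−36° (analog 36° ↓): 173 − 36 = 137°
+120° (triadic ↑): 137 + 120 = 257°
−55° (analog 55° ↓): 257 − 55 = 202°
+208° (split-comp 28° ↑): 202 + 208 = 410 → 410 − 360 = 50°
−120° (triadic ↓): 50 − 120 = -70 → -70 + 360 = 290°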